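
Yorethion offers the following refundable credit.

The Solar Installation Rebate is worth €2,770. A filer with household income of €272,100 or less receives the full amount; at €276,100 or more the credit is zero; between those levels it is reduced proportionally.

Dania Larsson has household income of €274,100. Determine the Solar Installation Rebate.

Solar Installation Rebate: €274,100 is €2,000 into a €4,000 phase-out range, leaving 2,000/4,000 of the credit: €2,770 × 2,000/4,000 = €1,385.

€1,385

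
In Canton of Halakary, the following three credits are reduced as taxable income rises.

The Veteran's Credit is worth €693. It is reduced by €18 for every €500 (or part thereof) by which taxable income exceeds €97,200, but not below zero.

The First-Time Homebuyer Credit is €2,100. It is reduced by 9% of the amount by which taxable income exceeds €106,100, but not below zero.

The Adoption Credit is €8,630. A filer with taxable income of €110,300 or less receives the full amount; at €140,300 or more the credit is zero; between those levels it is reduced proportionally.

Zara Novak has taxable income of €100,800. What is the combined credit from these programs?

Veteran's Credit: income exceeds €97,200 by €3,600, which is 8 full-or-partial €500 increments; reduction = 8 × €18 = €144, leaving €549.
First-Time Homebuyer Credit: €100,800 is at or below the €106,100 threshold, so the full €2,100 applies.
Adoption Credit: €100,800 is at or below the €110,300 threshold, so the full €8,630 applies.
Total: €549 + €2,100 + €8,630 = €11,279.

€11,279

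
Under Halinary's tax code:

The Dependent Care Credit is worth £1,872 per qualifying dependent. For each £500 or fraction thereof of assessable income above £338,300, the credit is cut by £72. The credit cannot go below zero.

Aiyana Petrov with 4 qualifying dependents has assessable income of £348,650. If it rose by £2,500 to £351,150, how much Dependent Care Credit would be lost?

At £348,650 — base = 4 × £1,872 = £7,488. income exceeds £338,300 by £10,350, which is 21 full-or-partial £500 increments; reduction = 21 × £72 = £1,512, leaving £5,976.
At £351,150 — base = 4 × £1,872 = £7,488. income exceeds £338,300 by £12,850, which is 26 full-or-partial £500 increments; reduction = 26 × £72 = £1,872, leaving £5,616.
Lost: £5,976 − £5,616 = £360.

£360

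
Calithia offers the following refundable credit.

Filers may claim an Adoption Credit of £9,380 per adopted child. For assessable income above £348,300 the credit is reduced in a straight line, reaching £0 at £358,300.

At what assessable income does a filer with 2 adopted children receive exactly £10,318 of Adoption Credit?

Full credit = 2 × £9,380 = £18,760.
£10,318 is 10,318/18,760 of the full £18,760, so 8,442/18,760 of the £10,000 range has been used: income = £348,300 + £10,000 × 8,442/18,760 = £352,800.

£352,800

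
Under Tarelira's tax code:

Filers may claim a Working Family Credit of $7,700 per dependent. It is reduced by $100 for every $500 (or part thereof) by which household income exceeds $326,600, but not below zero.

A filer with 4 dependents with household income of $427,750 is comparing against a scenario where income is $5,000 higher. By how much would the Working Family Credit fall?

At $427,750 — base = 4 × $7,700 = $30,800. income exceeds $326,600 by $101,150, which is 203 full-or-partial $500 increments; reduction = 203 × $100 = $20,300, leaving $10,500.
At $432,750 — base = 4 × $7,700 = $30,800. income exceeds $326,600 by $106,150, which is 213 full-or-partial $500 increments; reduction = 213 × $100 = $21,300, leaving $9,500.
Lost: $10,500 − $9,500 = $1,000.

$1,000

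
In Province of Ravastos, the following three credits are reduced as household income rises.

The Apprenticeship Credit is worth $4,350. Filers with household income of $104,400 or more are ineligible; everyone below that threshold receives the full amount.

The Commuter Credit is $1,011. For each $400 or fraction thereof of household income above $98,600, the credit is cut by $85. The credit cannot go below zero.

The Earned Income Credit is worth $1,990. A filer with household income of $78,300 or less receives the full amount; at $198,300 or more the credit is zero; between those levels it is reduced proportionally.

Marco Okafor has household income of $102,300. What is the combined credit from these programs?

Apprenticeship Credit: $102,300 is below the $104,400 cutoff, so the full $4,350 applies.
Commuter Credit: income exceeds $98,600 by $3,700, which is 10 full-or-partial $400 increments; reduction = 10 × $85 = $850, leaving $161.
Earned Income Credit: $102,300 is $24,000 into a $120,000 phase-out range, leaving 96,000/120,000 of the credit: $1,990 × 96,000/120,000 = $1,592.
Total: $4,350 + $161 + $1,592 = $6,103.

$6,103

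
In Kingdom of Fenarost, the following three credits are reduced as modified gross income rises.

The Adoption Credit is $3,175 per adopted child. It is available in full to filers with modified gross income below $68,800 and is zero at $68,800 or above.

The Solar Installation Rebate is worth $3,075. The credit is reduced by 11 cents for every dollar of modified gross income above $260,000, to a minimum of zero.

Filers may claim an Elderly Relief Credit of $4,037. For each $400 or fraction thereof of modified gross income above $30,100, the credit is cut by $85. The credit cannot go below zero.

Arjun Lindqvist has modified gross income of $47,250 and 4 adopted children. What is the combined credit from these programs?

$16,157

Adoption Credit: base = 4 × $3,175 = $12,700. $47,250 is below the $68,800 cutoff, so the full $12,700 applies.
Solar Installation Rebate: $47,250 is at or below the $260,000 threshold, so the full $3,075 applies.
Elderly Relief Credit: income exceeds $30,100 by $17,150, which is 43 full-or-partial $400 increments; reduction = 43 × $85 = $3,655, leaving $382.
Total: $12,700 + $3,075 + $382 = $16,157.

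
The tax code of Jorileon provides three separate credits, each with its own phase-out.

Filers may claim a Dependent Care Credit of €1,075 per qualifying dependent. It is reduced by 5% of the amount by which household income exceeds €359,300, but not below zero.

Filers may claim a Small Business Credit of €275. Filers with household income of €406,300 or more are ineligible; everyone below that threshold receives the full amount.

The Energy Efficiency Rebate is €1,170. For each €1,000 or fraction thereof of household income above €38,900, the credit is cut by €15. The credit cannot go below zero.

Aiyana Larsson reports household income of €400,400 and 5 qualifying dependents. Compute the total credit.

Dependent Care Credit: base = 5 × €1,075 = €5,375. 5% of the €41,100 excess over €359,300 is €2,055; credit = €5,375 − €2,055 = €3,320.
Small Business Credit: €400,400 is below the €406,300 cutoff, so the full €275 applies.
Energy Efficiency Rebate: income exceeds €38,900 by €361,500 → 362 increments × €15 = €5,430 ≥ base, so the credit is €0.
Total: €3,320 + €275 + €0 = €3,595.

€3,595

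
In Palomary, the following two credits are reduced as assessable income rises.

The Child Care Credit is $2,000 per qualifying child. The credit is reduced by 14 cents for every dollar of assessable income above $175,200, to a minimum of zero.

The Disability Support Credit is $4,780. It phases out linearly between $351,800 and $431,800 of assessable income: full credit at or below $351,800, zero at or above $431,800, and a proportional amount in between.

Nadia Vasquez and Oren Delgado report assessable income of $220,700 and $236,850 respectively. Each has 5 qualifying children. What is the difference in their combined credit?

$2,261

Nadia ($220,700): Child Care Credit: base = 5 × $2,000 = $10,000. 14% of the $45,500 excess over $175,200 is $6,370; credit = $10,000 − $6,370 = $3,630. Disability Support Credit: $220,700 is at or below the $351,800 threshold, so the full $4,780 applies. total $3,630 + $4,780 = $8,410
Oren ($236,850): Child Care Credit: base = 5 × $2,000 = $10,000. 14% of the $61,650 excess over $175,200 is $8,631; credit = $10,000 − $8,631 = $1,369. Disability Support Credit: $236,850 is at or below the $351,800 threshold, so the full $4,780 applies. total $1,369 + $4,780 = $6,149
Difference: |$8,410 − $6,149| = $2,261.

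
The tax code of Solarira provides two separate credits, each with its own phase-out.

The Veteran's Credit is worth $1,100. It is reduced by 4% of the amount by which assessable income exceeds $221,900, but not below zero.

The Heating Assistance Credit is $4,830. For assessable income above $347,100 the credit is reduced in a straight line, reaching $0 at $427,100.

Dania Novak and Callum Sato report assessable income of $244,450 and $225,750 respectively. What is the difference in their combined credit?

$748

Dania ($244,450): Veteran's Credit: 4% of the $22,550 excess over $221,900 is $902; credit = $1,100 − $902 = $198. Heating Assistance Credit: $244,450 is at or below the $347,100 threshold, so the full $4,830 applies. total $198 + $4,830 = $5,028
Callum ($225,750): Veteran's Credit: 4% of the $3,850 excess over $221,900 is $154; credit = $1,100 − $154 = $946. Heating Assistance Credit: $225,750 is at or below the $347,100 threshold, so the full $4,830 applies. total $946 + $4,830 = $5,776
Difference: |$5,028 − $5,776| = $748.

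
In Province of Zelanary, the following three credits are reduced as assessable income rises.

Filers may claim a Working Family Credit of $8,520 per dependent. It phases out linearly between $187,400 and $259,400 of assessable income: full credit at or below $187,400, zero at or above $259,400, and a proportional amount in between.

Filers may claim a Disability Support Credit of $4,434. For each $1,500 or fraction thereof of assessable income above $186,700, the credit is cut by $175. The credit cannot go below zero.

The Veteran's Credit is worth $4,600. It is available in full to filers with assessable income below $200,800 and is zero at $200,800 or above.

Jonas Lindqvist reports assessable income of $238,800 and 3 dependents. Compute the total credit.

$7,313

Working Family Credit: base = 3 × $8,520 = $25,560. $238,800 is $51,400 into a $72,000 phase-out range, leaving 20,600/72,000 of the credit: $25,560 × 20,600/72,000 = $7,313.
Disability Support Credit: income exceeds $186,700 by $52,100 → 35 increments × $175 = $6,125 ≥ base, so the credit is $0.
Veteran's Credit: $238,800 meets or exceeds the $200,800 cutoff, so the credit is $0.
Total: $7,313 + $0 + $0 = $7,313.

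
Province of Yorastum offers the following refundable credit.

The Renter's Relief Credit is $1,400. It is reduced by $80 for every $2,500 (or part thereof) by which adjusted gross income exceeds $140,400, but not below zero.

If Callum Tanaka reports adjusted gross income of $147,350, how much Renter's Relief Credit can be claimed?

Renter's Relief Credit: income exceeds $140,400 by $6,950, which is 3 full-or-partial $2,500 increments; reduction = 3 × $80 = $240, leaving $1,160.

$1,160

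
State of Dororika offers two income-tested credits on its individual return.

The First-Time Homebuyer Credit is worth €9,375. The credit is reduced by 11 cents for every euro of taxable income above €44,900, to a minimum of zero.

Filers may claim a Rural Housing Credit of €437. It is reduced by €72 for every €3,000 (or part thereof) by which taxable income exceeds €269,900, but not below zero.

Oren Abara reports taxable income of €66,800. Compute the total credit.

€7,403

First-Time Homebuyer Credit: 11% of the €21,900 excess over €44,900 is €2,409; credit = €9,375 − €2,409 = €6,966.
Rural Housing Credit: €66,800 is at or below the €269,900 threshold, so the full €437 applies.
Total: €6,966 + €437 = €7,403.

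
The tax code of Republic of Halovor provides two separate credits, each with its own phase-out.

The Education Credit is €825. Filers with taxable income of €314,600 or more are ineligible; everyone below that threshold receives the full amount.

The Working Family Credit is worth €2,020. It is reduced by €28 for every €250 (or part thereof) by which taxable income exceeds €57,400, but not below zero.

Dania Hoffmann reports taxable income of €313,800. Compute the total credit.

Education Credit: €313,800 is below the €314,600 cutoff, so the full €825 applies.
Working Family Credit: income exceeds €57,400 by €256,400 → 1026 increments × €28 = €28,728 ≥ base, so the credit is €0.
Total: €825 + €0 = €825.

€825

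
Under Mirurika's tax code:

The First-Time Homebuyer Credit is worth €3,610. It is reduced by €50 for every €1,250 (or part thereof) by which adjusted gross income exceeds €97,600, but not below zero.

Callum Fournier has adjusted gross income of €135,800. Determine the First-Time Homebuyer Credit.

€2,060

First-Time Homebuyer Credit: income exceeds €97,600 by €38,200, which is 31 full-or-partial €1,250 increments; reduction = 31 × €50 = €1,550, leaving €2,060.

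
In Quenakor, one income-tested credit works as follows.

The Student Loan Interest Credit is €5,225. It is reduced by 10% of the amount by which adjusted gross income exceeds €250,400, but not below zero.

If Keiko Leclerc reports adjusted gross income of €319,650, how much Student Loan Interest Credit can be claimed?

€0

Student Loan Interest Credit: 10% of the €69,250 excess over €250,400 is €6,925 ≥ base, so the credit is €0.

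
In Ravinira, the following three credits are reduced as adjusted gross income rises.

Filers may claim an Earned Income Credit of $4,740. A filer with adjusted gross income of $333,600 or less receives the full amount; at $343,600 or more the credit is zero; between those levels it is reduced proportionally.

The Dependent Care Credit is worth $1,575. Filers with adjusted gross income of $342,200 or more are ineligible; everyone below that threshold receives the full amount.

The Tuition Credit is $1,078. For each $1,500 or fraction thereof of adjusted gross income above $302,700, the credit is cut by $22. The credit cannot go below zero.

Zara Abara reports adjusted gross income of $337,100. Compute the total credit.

Earned Income Credit: $337,100 is $3,500 into a $10,000 phase-out range, leaving 6,500/10,000 of the credit: $4,740 × 6,500/10,000 = $3,081.
Dependent Care Credit: $337,100 is below the $342,200 cutoff, so the full $1,575 applies.
Tuition Credit: income exceeds $302,700 by $34,400, which is 23 full-or-partial $1,500 increments; reduction = 23 × $22 = $506, leaving $572.
Total: $3,081 + $1,575 + $572 = $5,228.

$5,228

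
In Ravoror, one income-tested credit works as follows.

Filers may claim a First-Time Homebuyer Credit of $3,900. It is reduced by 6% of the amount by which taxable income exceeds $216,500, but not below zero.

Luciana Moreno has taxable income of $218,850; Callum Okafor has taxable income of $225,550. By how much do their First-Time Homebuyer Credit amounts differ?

$402

Luciana ($218,850): First-Time Homebuyer Credit: 6% of the $2,350 excess over $216,500 is $141; credit = $3,900 − $141 = $3,759.
Callum ($225,550): First-Time Homebuyer Credit: 6% of the $9,050 excess over $216,500 is $543; credit = $3,900 − $543 = $3,357.
Difference: |$3,759 − $3,357| = $402.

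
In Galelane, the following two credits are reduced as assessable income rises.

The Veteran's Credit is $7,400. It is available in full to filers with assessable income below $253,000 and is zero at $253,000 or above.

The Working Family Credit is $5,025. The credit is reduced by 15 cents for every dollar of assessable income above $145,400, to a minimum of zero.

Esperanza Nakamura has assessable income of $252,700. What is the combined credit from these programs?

$7,400

Veteran's Credit: $252,700 is below the $253,000 cutoff, so the full $7,400 applies.
Working Family Credit: 15% of the $107,300 excess over $145,400 is $16,095 ≥ base, so the credit is $0.
Total: $7,400 + $0 = $7,400.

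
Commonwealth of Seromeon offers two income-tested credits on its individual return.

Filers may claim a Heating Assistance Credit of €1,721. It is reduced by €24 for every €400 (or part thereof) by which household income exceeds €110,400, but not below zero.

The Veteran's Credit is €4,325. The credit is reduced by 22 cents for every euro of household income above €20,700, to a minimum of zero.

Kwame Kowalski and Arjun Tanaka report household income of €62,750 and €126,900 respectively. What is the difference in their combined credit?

Kwame (€62,750): Heating Assistance Credit: €62,750 is at or below the €110,400 threshold, so the full €1,721 applies. Veteran's Credit: 22% of the €42,050 excess over €20,700 is €9,251 ≥ base, so the credit is €0. total €1,721 + €0 = €1,721
Arjun (€126,900): Heating Assistance Credit: income exceeds €110,400 by €16,500, which is 42 full-or-partial €400 increments; reduction = 42 × €24 = €1,008, leaving €713. Veteran's Credit: 22% of the €106,200 excess over €20,700 is €23,364 ≥ base, so the credit is €0. total €713 + €0 = €713
Difference: |€1,721 − €713| = €1,008.

€1,008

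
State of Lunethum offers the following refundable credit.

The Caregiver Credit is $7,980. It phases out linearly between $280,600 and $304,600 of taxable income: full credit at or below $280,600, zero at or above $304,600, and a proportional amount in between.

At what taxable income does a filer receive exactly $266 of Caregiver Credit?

$266 is 266/7,980 of the full $7,980, so 7,714/7,980 of the $24,000 range has been used: income = $280,600 + $24,000 × 7,714/7,980 = $303,800.

$303,800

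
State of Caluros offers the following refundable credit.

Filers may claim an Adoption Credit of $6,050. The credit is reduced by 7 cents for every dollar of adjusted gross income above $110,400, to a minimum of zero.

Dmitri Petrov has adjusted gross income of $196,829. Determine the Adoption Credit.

$0

Adoption Credit: 7% of the $86,429 excess over $110,400 is $6,050.03 ≥ base, so the credit is $0.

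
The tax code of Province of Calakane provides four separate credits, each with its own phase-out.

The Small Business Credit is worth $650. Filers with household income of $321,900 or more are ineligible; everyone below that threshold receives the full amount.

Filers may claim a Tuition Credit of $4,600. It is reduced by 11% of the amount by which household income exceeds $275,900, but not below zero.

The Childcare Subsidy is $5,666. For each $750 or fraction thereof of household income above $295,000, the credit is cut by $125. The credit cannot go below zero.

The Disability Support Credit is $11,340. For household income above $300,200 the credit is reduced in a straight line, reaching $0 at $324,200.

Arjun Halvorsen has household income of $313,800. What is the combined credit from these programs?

Small Business Credit: $313,800 is below the $321,900 cutoff, so the full $650 applies.
Tuition Credit: 11% of the $37,900 excess over $275,900 is $4,169; credit = $4,600 − $4,169 = $431.
Childcare Subsidy: income exceeds $295,000 by $18,800, which is 26 full-or-partial $750 increments; reduction = 26 × $125 = $3,250, leaving $2,416.
Disability Support Credit: $313,800 is $13,600 into a $24,000 phase-out range, leaving 10,400/24,000 of the credit: $11,340 × 10,400/24,000 = $4,914.
Total: $650 + $431 + $2,416 + $4,914 = $8,411.

$8,411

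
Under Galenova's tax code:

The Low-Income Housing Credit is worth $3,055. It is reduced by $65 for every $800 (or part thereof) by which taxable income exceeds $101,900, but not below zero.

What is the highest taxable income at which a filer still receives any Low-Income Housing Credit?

$138,700

After 46 increments the reduction is 46 × $65 = $2,990, leaving $65; one more increment wipes it out. Increment 46 ends at excess 46 × $800 = $36,800, so the highest qualifying income is $101,900 + $36,800 = $138,700.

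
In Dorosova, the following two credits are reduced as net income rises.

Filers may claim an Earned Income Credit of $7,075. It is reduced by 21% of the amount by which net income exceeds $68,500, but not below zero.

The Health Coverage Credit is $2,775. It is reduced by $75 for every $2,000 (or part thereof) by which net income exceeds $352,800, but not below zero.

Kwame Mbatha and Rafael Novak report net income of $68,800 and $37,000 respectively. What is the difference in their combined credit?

Kwame ($68,800): Earned Income Credit: 21% of the $300 excess over $68,500 is $63; credit = $7,075 − $63 = $7,012. Health Coverage Credit: $68,800 is at or below the $352,800 threshold, so the full $2,775 applies. total $7,012 + $2,775 = $9,787
Rafael ($37,000): Earned Income Credit: $37,000 is at or below the $68,500 threshold, so the full $7,075 applies. Health Coverage Credit: $37,000 is at or below the $352,800 threshold, so the full $2,775 applies. total $7,075 + $2,775 = $9,850
Difference: |$9,787 − $9,850| = $63.

$63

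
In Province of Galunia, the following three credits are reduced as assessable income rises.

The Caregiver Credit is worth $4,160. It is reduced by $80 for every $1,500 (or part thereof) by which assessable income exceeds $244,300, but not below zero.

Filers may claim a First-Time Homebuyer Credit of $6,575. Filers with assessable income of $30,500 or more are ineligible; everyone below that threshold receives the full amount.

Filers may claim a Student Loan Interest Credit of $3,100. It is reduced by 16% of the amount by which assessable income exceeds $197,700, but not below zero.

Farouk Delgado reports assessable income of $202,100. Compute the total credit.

Caregiver Credit: $202,100 is at or below the $244,300 threshold, so the full $4,160 applies.
First-Time Homebuyer Credit: $202,100 meets or exceeds the $30,500 cutoff, so the credit is $0.
Student Loan Interest Credit: 16% of the $4,400 excess over $197,700 is $704; credit = $3,100 − $704 = $2,396.
Total: $4,160 + $0 + $2,396 = $6,556.

$6,556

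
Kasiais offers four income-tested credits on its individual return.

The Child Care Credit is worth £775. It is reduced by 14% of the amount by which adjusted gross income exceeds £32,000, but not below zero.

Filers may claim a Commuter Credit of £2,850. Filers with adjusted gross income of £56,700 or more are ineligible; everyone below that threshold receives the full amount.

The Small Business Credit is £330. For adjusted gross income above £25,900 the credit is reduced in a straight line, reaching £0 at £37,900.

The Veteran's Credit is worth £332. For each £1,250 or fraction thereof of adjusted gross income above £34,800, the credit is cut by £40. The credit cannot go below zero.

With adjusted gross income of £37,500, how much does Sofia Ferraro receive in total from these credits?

£3,078

Child Care Credit: 14% of the £5,500 excess over £32,000 is £770; credit = £775 − £770 = £5.
Commuter Credit: £37,500 is below the £56,700 cutoff, so the full £2,850 applies.
Small Business Credit: £37,500 is £11,600 into a £12,000 phase-out range, leaving 400/12,000 of the credit: £330 × 400/12,000 = £11.
Veteran's Credit: income exceeds £34,800 by £2,700, which is 3 full-or-partial £1,250 increments; reduction = 3 × £40 = £120, leaving £212.
Total: £5 + £2,850 + £11 + £212 = £3,078.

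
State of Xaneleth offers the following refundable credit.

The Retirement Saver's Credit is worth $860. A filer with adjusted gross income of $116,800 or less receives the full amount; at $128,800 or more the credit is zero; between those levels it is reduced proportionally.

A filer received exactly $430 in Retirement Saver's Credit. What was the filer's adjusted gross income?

$430 is 430/860 of the full $860, so 430/860 of the $12,000 range has been used: income = $116,800 + $12,000 × 430/860 = $122,800.

$122,800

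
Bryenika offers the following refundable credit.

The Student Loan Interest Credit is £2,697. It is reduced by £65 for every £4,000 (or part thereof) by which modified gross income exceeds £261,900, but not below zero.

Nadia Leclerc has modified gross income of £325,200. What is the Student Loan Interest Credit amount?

Student Loan Interest Credit: income exceeds £261,900 by £63,300, which is 16 full-or-partial £4,000 increments; reduction = 16 × £65 = £1,040, leaving £1,657.

£1,657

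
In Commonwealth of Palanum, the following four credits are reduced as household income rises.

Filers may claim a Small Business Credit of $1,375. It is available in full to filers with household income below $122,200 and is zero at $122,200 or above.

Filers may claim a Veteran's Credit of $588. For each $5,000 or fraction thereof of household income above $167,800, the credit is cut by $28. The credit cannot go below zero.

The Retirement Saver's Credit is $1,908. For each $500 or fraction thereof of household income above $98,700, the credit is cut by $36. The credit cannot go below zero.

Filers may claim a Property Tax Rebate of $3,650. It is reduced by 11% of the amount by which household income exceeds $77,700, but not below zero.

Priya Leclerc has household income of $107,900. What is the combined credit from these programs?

$3,515

Small Business Credit: $107,900 is below the $122,200 cutoff, so the full $1,375 applies.
Veteran's Credit: $107,900 is at or below the $167,800 threshold, so the full $588 applies.
Retirement Saver's Credit: income exceeds $98,700 by $9,200, which is 19 full-or-partial $500 increments; reduction = 19 × $36 = $684, leaving $1,224.
Property Tax Rebate: 11% of the $30,200 excess over $77,700 is $3,322; credit = $3,650 − $3,322 = $328.
Total: $1,375 + $588 + $1,224 + $328 = $3,515.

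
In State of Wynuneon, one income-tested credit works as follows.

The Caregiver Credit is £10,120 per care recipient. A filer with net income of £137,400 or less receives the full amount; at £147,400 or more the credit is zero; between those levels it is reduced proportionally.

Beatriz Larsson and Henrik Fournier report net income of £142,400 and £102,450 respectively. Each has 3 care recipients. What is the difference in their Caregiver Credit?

£15,180

Beatriz (£142,400): Caregiver Credit: base = 3 × £10,120 = £30,360. £142,400 is £5,000 into a £10,000 phase-out range, leaving 5,000/10,000 of the credit: £30,360 × 5,000/10,000 = £15,180.
Henrik (£102,450): Caregiver Credit: base = 3 × £10,120 = £30,360. £102,450 is at or below the £137,400 threshold, so the full £30,360 applies.
Difference: |£15,180 − £30,360| = £15,180.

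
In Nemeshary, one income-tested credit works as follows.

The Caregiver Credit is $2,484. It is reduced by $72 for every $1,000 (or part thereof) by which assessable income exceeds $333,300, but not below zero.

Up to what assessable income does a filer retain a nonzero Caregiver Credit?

$367,300

After 34 increments the reduction is 34 × $72 = $2,448, leaving $36; one more increment wipes it out. Increment 34 ends at excess 34 × $1,000 = $34,000, so the highest qualifying income is $333,300 + $34,000 = $367,300.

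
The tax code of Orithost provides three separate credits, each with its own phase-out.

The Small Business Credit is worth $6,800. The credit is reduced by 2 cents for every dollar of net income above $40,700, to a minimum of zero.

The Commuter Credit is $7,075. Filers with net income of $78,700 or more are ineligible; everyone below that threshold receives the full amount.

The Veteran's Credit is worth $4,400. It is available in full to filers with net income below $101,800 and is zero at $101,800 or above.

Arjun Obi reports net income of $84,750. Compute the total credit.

Small Business Credit: 2% of the $44,050 excess over $40,700 is $881; credit = $6,800 − $881 = $5,919.
Commuter Credit: $84,750 meets or exceeds the $78,700 cutoff, so the credit is $0.
Veteran's Credit: $84,750 is below the $101,800 cutoff, so the full $4,400 applies.
Total: $5,919 + $0 + $4,400 = $10,319.

$10,319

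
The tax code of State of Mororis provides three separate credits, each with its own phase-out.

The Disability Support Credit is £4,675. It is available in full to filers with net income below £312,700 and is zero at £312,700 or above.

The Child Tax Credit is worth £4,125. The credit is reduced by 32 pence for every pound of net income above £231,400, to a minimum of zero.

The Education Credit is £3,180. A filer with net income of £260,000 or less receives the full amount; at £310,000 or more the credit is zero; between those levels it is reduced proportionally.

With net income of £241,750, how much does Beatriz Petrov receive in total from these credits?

Disability Support Credit: £241,750 is below the £312,700 cutoff, so the full £4,675 applies.
Child Tax Credit: 32% of the £10,350 excess over £231,400 is £3,312; credit = £4,125 − £3,312 = £813.
Education Credit: £241,750 is at or below the £260,000 threshold, so the full £3,180 applies.
Total: £4,675 + £813 + £3,180 = £8,668.

£8,668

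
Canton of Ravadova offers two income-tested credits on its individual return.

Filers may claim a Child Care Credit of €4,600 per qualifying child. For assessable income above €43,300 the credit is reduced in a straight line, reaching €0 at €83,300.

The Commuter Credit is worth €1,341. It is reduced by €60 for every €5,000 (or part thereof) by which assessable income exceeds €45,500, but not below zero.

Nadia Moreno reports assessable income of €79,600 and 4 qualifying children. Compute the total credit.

Child Care Credit: base = 4 × €4,600 = €18,400. €79,600 is €36,300 into a €40,000 phase-out range, leaving 3,700/40,000 of the credit: €18,400 × 3,700/40,000 = €1,702.
Commuter Credit: income exceeds €45,500 by €34,100, which is 7 full-or-partial €5,000 increments; reduction = 7 × €60 = €420, leaving €921.
Total: €1,702 + €921 = €2,623.

€2,623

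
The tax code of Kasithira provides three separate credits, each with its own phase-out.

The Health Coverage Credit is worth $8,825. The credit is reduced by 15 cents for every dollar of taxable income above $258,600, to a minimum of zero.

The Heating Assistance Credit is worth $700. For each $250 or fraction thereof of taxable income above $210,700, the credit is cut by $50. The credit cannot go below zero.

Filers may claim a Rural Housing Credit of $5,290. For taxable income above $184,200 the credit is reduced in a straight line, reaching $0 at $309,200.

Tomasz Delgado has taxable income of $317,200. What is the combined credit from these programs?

$35

Health Coverage Credit: 15% of the $58,600 excess over $258,600 is $8,790; credit = $8,825 − $8,790 = $35.
Heating Assistance Credit: income exceeds $210,700 by $106,500 → 426 increments × $50 = $21,300 ≥ base, so the credit is $0.
Rural Housing Credit: $317,200 is at or above $309,200, so the credit is $0.
Total: $35 + $0 + $0 = $35.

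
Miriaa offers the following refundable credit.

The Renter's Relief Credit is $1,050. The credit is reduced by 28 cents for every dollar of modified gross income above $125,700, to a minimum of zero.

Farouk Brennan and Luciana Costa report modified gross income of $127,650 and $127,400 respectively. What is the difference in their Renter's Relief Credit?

$70

Farouk ($127,650): Renter's Relief Credit: 28% of the $1,950 excess over $125,700 is $546; credit = $1,050 − $546 = $504.
Luciana ($127,400): Renter's Relief Credit: 28% of the $1,700 excess over $125,700 is $476; credit = $1,050 − $476 = $574.
Difference: |$504 − $574| = $70.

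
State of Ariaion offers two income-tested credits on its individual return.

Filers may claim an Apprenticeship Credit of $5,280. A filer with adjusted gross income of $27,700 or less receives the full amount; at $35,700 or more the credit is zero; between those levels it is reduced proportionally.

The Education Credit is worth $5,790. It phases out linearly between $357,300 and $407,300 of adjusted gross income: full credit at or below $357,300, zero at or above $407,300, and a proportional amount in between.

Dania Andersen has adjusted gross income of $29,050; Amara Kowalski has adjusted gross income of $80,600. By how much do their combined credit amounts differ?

Dania ($29,050): Apprenticeship Credit: $29,050 is $1,350 into a $8,000 phase-out range, leaving 6,650/8,000 of the credit: $5,280 × 6,650/8,000 = $4,389. Education Credit: $29,050 is at or below the $357,300 threshold, so the full $5,790 applies. total $4,389 + $5,790 = $10,179
Amara ($80,600): Apprenticeship Credit: $80,600 is at or above $35,700, so the credit is $0. Education Credit: $80,600 is at or below the $357,300 threshold, so the full $5,790 applies. total $0 + $5,790 = $5,790
Difference: |$10,179 − $5,790| = $4,389.

$4,389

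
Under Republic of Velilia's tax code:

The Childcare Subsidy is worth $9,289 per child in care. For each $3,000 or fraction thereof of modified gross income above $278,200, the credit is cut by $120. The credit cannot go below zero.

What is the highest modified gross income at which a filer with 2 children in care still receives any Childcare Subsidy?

$740,200

Full credit = 2 × $9,289 = $18,578.
After 154 increments the reduction is 154 × $120 = $18,480, leaving $98; one more increment wipes it out. Increment 154 ends at excess 154 × $3,000 = $462,000, so the highest qualifying income is $278,200 + $462,000 = $740,200.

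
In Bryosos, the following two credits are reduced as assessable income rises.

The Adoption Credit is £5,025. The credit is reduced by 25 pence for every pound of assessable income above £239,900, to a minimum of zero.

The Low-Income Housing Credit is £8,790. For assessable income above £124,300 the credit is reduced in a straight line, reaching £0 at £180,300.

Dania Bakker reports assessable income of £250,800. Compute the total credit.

£2,300

Adoption Credit: 25% of the £10,900 excess over £239,900 is £2,725; credit = £5,025 − £2,725 = £2,300.
Low-Income Housing Credit: £250,800 is at or above £180,300, so the credit is £0.
Total: £2,300 + £0 = £2,300.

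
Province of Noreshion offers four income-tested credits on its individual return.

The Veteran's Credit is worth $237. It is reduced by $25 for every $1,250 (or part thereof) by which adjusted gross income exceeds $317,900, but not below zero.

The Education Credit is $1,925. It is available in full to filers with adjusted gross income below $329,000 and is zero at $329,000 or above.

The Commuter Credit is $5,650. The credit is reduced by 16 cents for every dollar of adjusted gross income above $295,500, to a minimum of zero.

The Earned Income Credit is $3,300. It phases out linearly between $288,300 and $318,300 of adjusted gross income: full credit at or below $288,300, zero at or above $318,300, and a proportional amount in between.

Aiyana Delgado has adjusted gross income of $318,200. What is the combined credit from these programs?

Veteran's Credit: income exceeds $317,900 by $300, which is 1 full-or-partial $1,250 increment; reduction = 1 × $25 = $25, leaving $212.
Education Credit: $318,200 is below the $329,000 cutoff, so the full $1,925 applies.
Commuter Credit: 16% of the $22,700 excess over $295,500 is $3,632; credit = $5,650 − $3,632 = $2,018.
Earned Income Credit: $318,200 is $29,900 into a $30,000 phase-out range, leaving 100/30,000 of the credit: $3,300 × 100/30,000 = $11.
Total: $212 + $1,925 + $2,018 + $11 = $4,166.

$4,166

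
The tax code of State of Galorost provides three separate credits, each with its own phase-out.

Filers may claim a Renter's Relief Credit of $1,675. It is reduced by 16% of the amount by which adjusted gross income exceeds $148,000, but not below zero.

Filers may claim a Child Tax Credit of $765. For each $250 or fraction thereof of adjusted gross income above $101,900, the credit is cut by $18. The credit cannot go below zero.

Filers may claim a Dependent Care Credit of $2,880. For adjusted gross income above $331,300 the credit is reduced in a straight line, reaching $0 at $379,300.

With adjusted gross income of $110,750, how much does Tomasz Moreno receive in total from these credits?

Renter's Relief Credit: $110,750 is at or below the $148,000 threshold, so the full $1,675 applies.
Child Tax Credit: income exceeds $101,900 by $8,850, which is 36 full-or-partial $250 increments; reduction = 36 × $18 = $648, leaving $117.
Dependent Care Credit: $110,750 is at or below the $331,300 threshold, so the full $2,880 applies.
Total: $1,675 + $117 + $2,880 = $4,672.

$4,672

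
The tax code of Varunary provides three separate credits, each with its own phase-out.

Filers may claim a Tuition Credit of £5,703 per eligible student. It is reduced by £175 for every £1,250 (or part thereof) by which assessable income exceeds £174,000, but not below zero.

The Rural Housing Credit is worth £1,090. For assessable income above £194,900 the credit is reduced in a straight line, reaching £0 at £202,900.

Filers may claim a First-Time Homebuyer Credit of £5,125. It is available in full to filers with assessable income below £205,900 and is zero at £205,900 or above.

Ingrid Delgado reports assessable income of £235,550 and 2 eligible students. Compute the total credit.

£2,656

Tuition Credit: base = 2 × £5,703 = £11,406. income exceeds £174,000 by £61,550, which is 50 full-or-partial £1,250 increments; reduction = 50 × £175 = £8,750, leaving £2,656.
Rural Housing Credit: £235,550 is at or above £202,900, so the credit is £0.
First-Time Homebuyer Credit: £235,550 meets or exceeds the £205,900 cutoff, so the credit is £0.
Total: £2,656 + £0 + £0 = £2,656.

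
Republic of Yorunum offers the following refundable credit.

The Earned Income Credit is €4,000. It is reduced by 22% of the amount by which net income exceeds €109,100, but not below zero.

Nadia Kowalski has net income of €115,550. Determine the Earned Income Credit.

€2,581

Earned Income Credit: 22% of the €6,450 excess over €109,100 is €1,419; credit = €4,000 − €1,419 = €2,581.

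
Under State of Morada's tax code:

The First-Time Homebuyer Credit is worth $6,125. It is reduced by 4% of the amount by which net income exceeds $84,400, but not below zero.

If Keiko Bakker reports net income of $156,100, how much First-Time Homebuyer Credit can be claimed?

$3,257

First-Time Homebuyer Credit: 4% of the $71,700 excess over $84,400 is $2,868; credit = $6,125 − $2,868 = $3,257.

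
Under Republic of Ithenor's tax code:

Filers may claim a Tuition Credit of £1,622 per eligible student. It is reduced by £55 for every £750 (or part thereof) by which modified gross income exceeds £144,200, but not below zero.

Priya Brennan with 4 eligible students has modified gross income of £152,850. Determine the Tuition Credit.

Tuition Credit: base = 4 × £1,622 = £6,488. income exceeds £144,200 by £8,650, which is 12 full-or-partial £750 increments; reduction = 12 × £55 = £660, leaving £5,828.

£5,828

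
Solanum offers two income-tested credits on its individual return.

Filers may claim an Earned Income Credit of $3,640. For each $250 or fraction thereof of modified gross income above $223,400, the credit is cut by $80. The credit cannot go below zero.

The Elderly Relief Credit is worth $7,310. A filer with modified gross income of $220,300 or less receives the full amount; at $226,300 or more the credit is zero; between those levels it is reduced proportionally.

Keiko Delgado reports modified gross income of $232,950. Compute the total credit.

$520

Earned Income Credit: income exceeds $223,400 by $9,550, which is 39 full-or-partial $250 increments; reduction = 39 × $80 = $3,120, leaving $520.
Elderly Relief Credit: $232,950 is at or above $226,300, so the credit is $0.
Total: $520 + $0 = $520.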